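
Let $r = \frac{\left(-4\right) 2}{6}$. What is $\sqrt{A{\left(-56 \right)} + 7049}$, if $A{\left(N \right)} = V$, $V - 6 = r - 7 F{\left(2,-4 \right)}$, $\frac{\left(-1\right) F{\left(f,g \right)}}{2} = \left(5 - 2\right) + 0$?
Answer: $\frac{\sqrt{63861}}{3} \approx 84.236$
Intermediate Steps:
$F{\left(f,g \right)} = -6$ ($F{\left(f,g \right)} = - 2 \left(\left(5 - 2\right) + 0\right) = - 2 \left(3 + 0\right) = \left(-2\right) 3 = -6$)
$r = - \frac{4}{3}$ ($r = \left(-8\right) \frac{1}{6} = - \frac{4}{3} \approx -1.3333$)
$V = \frac{140}{3}$ ($V = 6 - - \frac{122}{3} = 6 + \left(- \frac{4}{3} + 42\right) = 6 + \frac{122}{3} = \frac{140}{3} \approx 46.667$)
$A{\left(N \right)} = \frac{140}{3}$
$\sqrt{A{\left(-56 \right)} + 7049} = \sqrt{\frac{140}{3} + 7049} = \sqrt{\frac{21287}{3}} = \frac{\sqrt{63861}}{3}$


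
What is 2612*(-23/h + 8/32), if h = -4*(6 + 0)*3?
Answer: 26773/18 ≈ 1487.4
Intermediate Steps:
h = -72 (h = -4*6*3 = -24*3 = -72)
2612*(-23/h + 8/32) = 2612*(-23/(-72) + 8/32) = 2612*(-23*(-1/72) + 8*(1/32)) = 2612*(23/72 + 1/4) = 2612*(41/72) = 26773/18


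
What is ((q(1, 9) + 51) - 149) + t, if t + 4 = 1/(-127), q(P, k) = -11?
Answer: -14352/127 ≈ -113.01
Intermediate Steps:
t = -509/127 (t = -4 + 1/(-127) = -4 - 1/127 = -509/127 ≈ -4.0079)
((q(1, 9) + 51) - 149) + t = ((-11 + 51) - 149) - 509/127 = (40 - 149) - 509/127 = -109 - 509/127 = -14352/127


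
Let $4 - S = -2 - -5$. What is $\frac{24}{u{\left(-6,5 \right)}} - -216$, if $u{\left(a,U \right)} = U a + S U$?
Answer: $\frac{5376}{25} \approx 215.04$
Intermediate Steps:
$S = 1$ ($S = 4 - \left(-2 - -5\right) = 4 - \left(-2 + 5\right) = 4 - 3 = 1$)
$u{\left(a,U \right)} = U + U a$ ($u{\left(a,U \right)} = U a + 1 U = U a + U = U + U a$)
$\frac{24}{u{\left(-6,5 \right)}} - -216 = \frac{24}{5 \left(1 - 6\right)} - -216 = \frac{24}{5 \left(-5\right)} + 216 = \frac{24}{-25} + 216 = 24 \left(- \frac{1}{25}\right) + 216 = - \frac{24}{25} + 216 = \frac{5376}{25}$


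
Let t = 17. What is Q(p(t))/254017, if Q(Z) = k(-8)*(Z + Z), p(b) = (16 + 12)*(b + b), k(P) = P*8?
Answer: -121856/254017 ≈ -0.47972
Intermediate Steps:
k(P) = 8*P
p(b) = 56*b (p(b) = 28*(2*b) = 56*b)
Q(Z) = -128*Z (Q(Z) = (8*(-8))*(Z + Z) = -128*Z)
Q(p(t))/254017 = -7168*17/254017 = -128*952*(1/254017) = -121856*1/254017 = -121856/254017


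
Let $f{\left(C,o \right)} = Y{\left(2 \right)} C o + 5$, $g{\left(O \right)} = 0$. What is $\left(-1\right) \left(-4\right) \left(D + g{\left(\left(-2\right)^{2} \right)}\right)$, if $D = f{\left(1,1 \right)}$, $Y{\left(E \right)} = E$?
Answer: $28$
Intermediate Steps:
$f{\left(C,o \right)} = 5 + 2 C o$ ($f{\left(C,o \right)} = 2 C o + 5 = 5 + 2 C o$)
$D = 7$ ($D = 5 + 2 \cdot 1 \cdot 1 = 5 + 2 = 7$)
$\left(-1\right) \left(-4\right) \left(D + g{\left(\left(-2\right)^{2} \right)}\right) = \left(-1\right) \left(-4\right) \left(7 + 0\right) = 4 \cdot 7 = 28$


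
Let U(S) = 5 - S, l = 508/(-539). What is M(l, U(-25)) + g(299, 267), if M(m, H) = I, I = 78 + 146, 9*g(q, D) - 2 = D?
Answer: 2285/9 ≈ 253.89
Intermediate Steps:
g(q, D) = 2/9 + D/9
l = -508/539 (l = 508*(-1/539) = -508/539 ≈ -0.94249)
I = 224
M(m, H) = 224
M(l, U(-25)) + g(299, 267) = 224 + (2/9 + (⅑)*267) = 224 + (2/9 + 89/3) = 224 + 269/9 = 2285/9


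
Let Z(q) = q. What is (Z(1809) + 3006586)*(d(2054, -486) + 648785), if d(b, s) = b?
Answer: 1957980793405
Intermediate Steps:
(Z(1809) + 3006586)*(d(2054, -486) + 648785) = (1809 + 3006586)*(2054 + 648785) = 3008395*650839 = 1957980793405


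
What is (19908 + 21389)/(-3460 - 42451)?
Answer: -41297/45911 ≈ -0.89950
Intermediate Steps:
(19908 + 21389)/(-3460 - 42451) = 41297/(-45911) = 41297*(-1/45911) = -41297/45911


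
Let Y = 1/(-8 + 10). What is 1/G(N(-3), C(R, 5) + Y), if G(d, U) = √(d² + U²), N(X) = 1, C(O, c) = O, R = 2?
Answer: 2*√29/29 ≈ 0.37139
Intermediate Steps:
Y = ½ (Y = 1/2 = ½ ≈ 0.50000)
G(d, U) = √(U² + d²)
1/G(N(-3), C(R, 5) + Y) = 1/(√((2 + ½)² + 1²)) = 1/(√((5/2)² + 1)) = 1/(√(25/4 + 1)) = 1/(√(29/4)) = 1/(√29/2) = 2*√29/29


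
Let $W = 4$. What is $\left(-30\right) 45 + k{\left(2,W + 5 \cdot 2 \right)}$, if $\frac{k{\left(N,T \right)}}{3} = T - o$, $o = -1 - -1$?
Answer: $-1308$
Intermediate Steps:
$o = 0$ ($o = -1 + 1 = 0$)
$k{\left(N,T \right)} = 3 T$ ($k{\left(N,T \right)} = 3 \left(T - 0\right) = 3 \left(T + 0\right) = 3 T$)
$\left(-30\right) 45 + k{\left(2,W + 5 \cdot 2 \right)} = \left(-30\right) 45 + 3 \left(4 + 5 \cdot 2\right) = -1350 + 3 \left(4 + 10\right) = -1350 + 3 \cdot 14 = -1350 + 42 = -1308$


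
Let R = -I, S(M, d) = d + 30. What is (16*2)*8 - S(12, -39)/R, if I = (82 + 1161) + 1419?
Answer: 681463/2662 ≈ 256.00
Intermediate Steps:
I = 2662 (I = 1243 + 1419 = 2662)
S(M, d) = 30 + d
R = -2662 (R = -1*2662 = -2662)
(16*2)*8 - S(12, -39)/R = (16*2)*8 - (30 - 39)/(-2662) = 32*8 - (-9)*(-1)/2662 = 256 - 1*9/2662 = 256 - 9/2662 = 681463/2662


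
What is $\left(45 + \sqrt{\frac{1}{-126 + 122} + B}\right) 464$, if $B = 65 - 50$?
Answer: $20880 + 232 \sqrt{59} \approx 22662.0$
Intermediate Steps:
$B = 15$ ($B = 65 - 50 = 15$)
$\left(45 + \sqrt{\frac{1}{-126 + 122} + B}\right) 464 = \left(45 + \sqrt{\frac{1}{-126 + 122} + 15}\right) 464 = \left(45 + \sqrt{\frac{1}{-4} + 15}\right) 464 = \left(45 + \sqrt{- \frac{1}{4} + 15}\right) 464 = \left(45 + \sqrt{\frac{59}{4}}\right) 464 = \left(45 + \frac{\sqrt{59}}{2}\right) 464 = 20880 + 232 \sqrt{59}$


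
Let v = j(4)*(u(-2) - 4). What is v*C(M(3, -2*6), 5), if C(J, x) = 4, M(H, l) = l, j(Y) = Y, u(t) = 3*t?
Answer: -160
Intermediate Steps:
v = -40 (v = 4*(3*(-2) - 4) = 4*(-6 - 4) = 4*(-10) = -40)
v*C(M(3, -2*6), 5) = -40*4 = -160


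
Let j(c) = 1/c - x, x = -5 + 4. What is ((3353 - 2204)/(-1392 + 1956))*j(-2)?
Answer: 383/376 ≈ 1.0186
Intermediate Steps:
x = -1
j(c) = 1 + 1/c (j(c) = 1/c - 1*(-1) = 1/c + 1 = 1 + 1/c)
((3353 - 2204)/(-1392 + 1956))*j(-2) = ((3353 - 2204)/(-1392 + 1956))*((1 - 2)/(-2)) = (1149/564)*(-½*(-1)) = (1149*(1/564))*(½) = (383/188)*(½) = 383/376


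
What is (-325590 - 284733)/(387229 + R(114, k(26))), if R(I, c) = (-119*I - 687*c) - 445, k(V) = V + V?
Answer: -203441/112498 ≈ -1.8084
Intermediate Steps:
k(V) = 2*V
R(I, c) = -445 - 687*c - 119*I (R(I, c) = (-687*c - 119*I) - 445 = -445 - 687*c - 119*I)
(-325590 - 284733)/(387229 + R(114, k(26))) = (-325590 - 284733)/(387229 + (-445 - 1374*26 - 119*114)) = -610323/(387229 + (-445 - 687*52 - 13566)) = -610323/(387229 + (-445 - 35724 - 13566)) = -610323/(387229 - 49735) = -610323/337494 = -610323*1/337494 = -203441/112498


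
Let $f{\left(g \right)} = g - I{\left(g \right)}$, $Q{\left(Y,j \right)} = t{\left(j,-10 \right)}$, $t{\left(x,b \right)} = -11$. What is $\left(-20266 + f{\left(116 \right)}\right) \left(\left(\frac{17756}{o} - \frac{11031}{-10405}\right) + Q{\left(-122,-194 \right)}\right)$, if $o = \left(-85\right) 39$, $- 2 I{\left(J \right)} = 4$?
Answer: $\frac{708674657168}{2299505} \approx 3.0819 \cdot 10^{5}$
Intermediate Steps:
$I{\left(J \right)} = -2$ ($I{\left(J \right)} = \left(- \frac{1}{2}\right) 4 = -2$)
$o = -3315$
$Q{\left(Y,j \right)} = -11$
$f{\left(g \right)} = 2 + g$ ($f{\left(g \right)} = g - -2 = g + 2 = 2 + g$)
$\left(-20266 + f{\left(116 \right)}\right) \left(\left(\frac{17756}{o} - \frac{11031}{-10405}\right) + Q{\left(-122,-194 \right)}\right) = \left(-20266 + \left(2 + 116\right)\right) \left(\left(\frac{17756}{-3315} - \frac{11031}{-10405}\right) - 11\right) = \left(-20266 + 118\right) \left(\left(17756 \left(- \frac{1}{3315}\right) - - \frac{11031}{10405}\right) - 11\right) = - 20148 \left(\left(- \frac{17756}{3315} + \frac{11031}{10405}\right) - 11\right) = - 20148 \left(- \frac{29636683}{6898515} - 11\right) = \left(-20148\right) \left(- \frac{105520348}{6898515}\right) = \frac{708674657168}{2299505}$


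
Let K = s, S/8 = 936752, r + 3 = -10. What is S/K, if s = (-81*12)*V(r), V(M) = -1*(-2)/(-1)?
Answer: 936752/243 ≈ 3854.9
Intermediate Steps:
r = -13 (r = -3 - 10 = -13)
S = 7494016 (S = 8*936752 = 7494016)
V(M) = -2 (V(M) = 2*(-1) = -2)
s = 1944 (s = -81*12*(-2) = -972*(-2) = 1944)
K = 1944
S/K = 7494016/1944 = 7494016*(1/1944) = 936752/243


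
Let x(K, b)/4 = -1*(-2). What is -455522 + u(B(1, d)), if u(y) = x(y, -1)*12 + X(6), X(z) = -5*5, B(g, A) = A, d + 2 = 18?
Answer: -455451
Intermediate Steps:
d = 16 (d = -2 + 18 = 16)
x(K, b) = 8 (x(K, b) = 4*(-1*(-2)) = 4*2 = 8)
X(z) = -25
u(y) = 71 (u(y) = 8*12 - 25 = 96 - 25 = 71)
-455522 + u(B(1, d)) = -455522 + 71 = -455451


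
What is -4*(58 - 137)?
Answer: 316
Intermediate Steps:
-4*(58 - 137) = -4*(-79) = 316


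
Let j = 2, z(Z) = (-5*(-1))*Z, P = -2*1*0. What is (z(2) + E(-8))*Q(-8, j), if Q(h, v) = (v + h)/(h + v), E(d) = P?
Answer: 10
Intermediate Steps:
P = 0 (P = -2*0 = 0)
z(Z) = 5*Z
E(d) = 0
Q(h, v) = 1 (Q(h, v) = (h + v)/(h + v) = 1)
(z(2) + E(-8))*Q(-8, j) = (5*2 + 0)*1 = (10 + 0)*1 = 10*1 = 10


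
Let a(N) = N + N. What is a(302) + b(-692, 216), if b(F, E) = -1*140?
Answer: 464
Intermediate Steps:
a(N) = 2*N
b(F, E) = -140
a(302) + b(-692, 216) = 2*302 - 140 = 604 - 140 = 464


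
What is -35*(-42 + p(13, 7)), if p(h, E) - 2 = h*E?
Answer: -1785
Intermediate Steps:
p(h, E) = 2 + E*h (p(h, E) = 2 + h*E = 2 + E*h)
-35*(-42 + p(13, 7)) = -35*(-42 + (2 + 7*13)) = -35*(-42 + (2 + 91)) = -35*(-42 + 93) = -35*51 = -1785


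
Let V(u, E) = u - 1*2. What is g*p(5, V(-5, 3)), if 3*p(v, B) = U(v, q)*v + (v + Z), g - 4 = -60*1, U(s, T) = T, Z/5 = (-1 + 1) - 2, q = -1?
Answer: 560/3 ≈ 186.67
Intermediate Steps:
V(u, E) = -2 + u (V(u, E) = u - 2 = -2 + u)
Z = -10 (Z = 5*((-1 + 1) - 2) = 5*(0 - 2) = 5*(-2) = -10)
g = -56 (g = 4 - 60*1 = 4 - 60 = -56)
p(v, B) = -10/3 (p(v, B) = (-v + (v - 10))/3 = (-v + (-10 + v))/3 = (⅓)*(-10) = -10/3)
g*p(5, V(-5, 3)) = -56*(-10/3) = 560/3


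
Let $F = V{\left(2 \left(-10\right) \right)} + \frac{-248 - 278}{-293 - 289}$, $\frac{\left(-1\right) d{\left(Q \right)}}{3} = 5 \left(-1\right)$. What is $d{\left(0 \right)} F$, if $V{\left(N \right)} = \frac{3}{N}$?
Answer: $\frac{4387}{388} \approx 11.307$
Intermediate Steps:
$d{\left(Q \right)} = 15$ ($d{\left(Q \right)} = - 3 \cdot 5 \left(-1\right) = \left(-3\right) \left(-5\right) = 15$)
$F = \frac{4387}{5820}$ ($F = \frac{3}{2 \left(-10\right)} + \frac{-248 - 278}{-293 - 289} = \frac{3}{-20} - \frac{526}{-582} = 3 \left(- \frac{1}{20}\right) - - \frac{263}{291} = - \frac{3}{20} + \frac{263}{291} = \frac{4387}{5820} \approx 0.75378$)
$d{\left(0 \right)} F = 15 \cdot \frac{4387}{5820} = \frac{4387}{388}$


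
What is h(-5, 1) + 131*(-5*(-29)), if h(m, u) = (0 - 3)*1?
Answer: 18992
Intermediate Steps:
h(m, u) = -3 (h(m, u) = -3*1 = -3)
h(-5, 1) + 131*(-5*(-29)) = -3 + 131*(-5*(-29)) = -3 + 131*145 = -3 + 18995 = 18992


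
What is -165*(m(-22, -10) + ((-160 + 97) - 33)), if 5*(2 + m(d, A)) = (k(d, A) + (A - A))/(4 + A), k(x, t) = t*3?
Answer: 16005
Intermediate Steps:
k(x, t) = 3*t
m(d, A) = -2 + 3*A/(5*(4 + A)) (m(d, A) = -2 + ((3*A + (A - A))/(4 + A))/5 = -2 + ((3*A + 0)/(4 + A))/5 = -2 + ((3*A)/(4 + A))/5 = -2 + (3*A/(4 + A))/5 = -2 + 3*A/(5*(4 + A)))
-165*(m(-22, -10) + ((-160 + 97) - 33)) = -165*((-40 - 7*(-10))/(5*(4 - 10)) + ((-160 + 97) - 33)) = -165*((1/5)*(-40 + 70)/(-6) + (-63 - 33)) = -165*((1/5)*(-1/6)*30 - 96) = -165*(-1 - 96) = -165*(-97) = 16005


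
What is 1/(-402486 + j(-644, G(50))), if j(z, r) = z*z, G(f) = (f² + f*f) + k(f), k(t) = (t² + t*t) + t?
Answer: 1/12250 ≈ 8.1633e-5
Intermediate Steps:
k(t) = t + 2*t² (k(t) = (t² + t²) + t = 2*t² + t = t + 2*t²)
G(f) = 2*f² + f*(1 + 2*f) (G(f) = (f² + f*f) + f*(1 + 2*f) = (f² + f²) + f*(1 + 2*f) = 2*f² + f*(1 + 2*f))
j(z, r) = z²
1/(-402486 + j(-644, G(50))) = 1/(-402486 + (-644)²) = 1/(-402486 + 414736) = 1/12250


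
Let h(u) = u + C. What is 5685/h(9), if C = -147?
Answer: -1895/46 ≈ -41.196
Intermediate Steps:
h(u) = -147 + u (h(u) = u - 147 = -147 + u)
5685/h(9) = 5685/(-147 + 9) = 5685/(-138) = 5685*(-1/138) = -1895/46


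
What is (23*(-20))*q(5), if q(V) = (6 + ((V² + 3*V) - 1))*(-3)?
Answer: 62100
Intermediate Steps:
q(V) = -15 - 9*V - 3*V² (q(V) = (6 + (-1 + V² + 3*V))*(-3) = (5 + V² + 3*V)*(-3) = -15 - 9*V - 3*V²)
(23*(-20))*q(5) = (23*(-20))*(-15 - 9*5 - 3*5²) = -460*(-15 - 45 - 3*25) = -460*(-15 - 45 - 75) = -460*(-135) = 62100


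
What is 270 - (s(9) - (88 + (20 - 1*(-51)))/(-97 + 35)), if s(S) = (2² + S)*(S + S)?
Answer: 2073/62 ≈ 33.435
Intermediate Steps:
s(S) = 2*S*(4 + S) (s(S) = (4 + S)*(2*S) = 2*S*(4 + S))
270 - (s(9) - (88 + (20 - 1*(-51)))/(-97 + 35)) = 270 - (2*9*(4 + 9) - (88 + (20 - 1*(-51)))/(-97 + 35)) = 270 - (2*9*13 - (88 + (20 + 51))/(-62)) = 270 - (234 - (88 + 71)*(-1)/62) = 270 - (234 - 159*(-1)/62) = 270 - (234 - 1*(-159/62)) = 270 - (234 + 159/62) = 270 - 1*14667/62 = 270 - 14667/62 = 2073/62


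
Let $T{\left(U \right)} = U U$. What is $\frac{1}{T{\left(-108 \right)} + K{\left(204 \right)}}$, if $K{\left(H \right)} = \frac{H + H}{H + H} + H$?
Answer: $\frac{1}{11869} \approx 8.4253 \cdot 10^{-5}$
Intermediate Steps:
$K{\left(H \right)} = 1 + H$ ($K{\left(H \right)} = \frac{2 H}{2 H} + H = 2 H \frac{1}{2 H} + H = 1 + H$)
$T{\left(U \right)} = U^{2}$
$\frac{1}{T{\left(-108 \right)} + K{\left(204 \right)}} = \frac{1}{\left(-108\right)^{2} + \left(1 + 204\right)} = \frac{1}{11664 + 205} = \frac{1}{11869}$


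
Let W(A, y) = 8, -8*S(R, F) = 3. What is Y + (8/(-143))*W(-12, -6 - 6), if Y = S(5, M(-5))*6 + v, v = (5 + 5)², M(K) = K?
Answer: 55657/572 ≈ 97.302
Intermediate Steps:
S(R, F) = -3/8 (S(R, F) = -⅛*3 = -3/8)
v = 100 (v = 10² = 100)
Y = 391/4 (Y = -3/8*6 + 100 = -9/4 + 100 = 391/4 ≈ 97.750)
Y + (8/(-143))*W(-12, -6 - 6) = 391/4 + (8/(-143))*8 = 391/4 + (8*(-1/143))*8 = 391/4 - 8/143*8 = 391/4 - 64/143 = 55657/572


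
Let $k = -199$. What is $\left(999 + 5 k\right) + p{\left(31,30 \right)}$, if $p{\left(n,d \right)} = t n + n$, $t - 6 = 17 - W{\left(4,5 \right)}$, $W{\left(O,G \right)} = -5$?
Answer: $903$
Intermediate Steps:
$t = 28$ ($t = 6 + \left(17 - -5\right) = 6 + \left(17 + 5\right) = 6 + 22 = 28$)
$p{\left(n,d \right)} = 29 n$ ($p{\left(n,d \right)} = 28 n + n = 29 n$)
$\left(999 + 5 k\right) + p{\left(31,30 \right)} = \left(999 + 5 \left(-199\right)\right) + 29 \cdot 31 = \left(999 - 995\right) + 899 = 4 + 899 = 903$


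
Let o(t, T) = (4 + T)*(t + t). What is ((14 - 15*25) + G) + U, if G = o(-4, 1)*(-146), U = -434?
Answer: 5045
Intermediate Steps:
o(t, T) = 2*t*(4 + T) (o(t, T) = (4 + T)*(2*t) = 2*t*(4 + T))
G = 5840 (G = (2*(-4)*(4 + 1))*(-146) = (2*(-4)*5)*(-146) = -40*(-146) = 5840)
((14 - 15*25) + G) + U = ((14 - 15*25) + 5840) - 434 = ((14 - 375) + 5840) - 434 = (-361 + 5840) - 434 = 5479 - 434 = 5045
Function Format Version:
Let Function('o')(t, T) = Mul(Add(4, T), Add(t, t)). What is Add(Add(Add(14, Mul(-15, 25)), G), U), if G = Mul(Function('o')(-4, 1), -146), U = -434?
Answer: 5045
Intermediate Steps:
Function('o')(t, T) = Mul(2, t, Add(4, T)) (Function('o')(t, T) = Mul(Add(4, T), Mul(2, t)) = Mul(2, t, Add(4, T)))
G = 5840 (G = Mul(Mul(2, -4, Add(4, 1)), -146) = Mul(Mul(2, -4, 5), -146) = Mul(-40, -146) = 5840)
Add(Add(Add(14, Mul(-15, 25)), G), U) = Add(Add(Add(14, Mul(-15, 25)), 5840), -434) = Add(Add(Add(14, -375), 5840), -434) = Add(Add(-361, 5840), -434) = Add(5479, -434) = 5045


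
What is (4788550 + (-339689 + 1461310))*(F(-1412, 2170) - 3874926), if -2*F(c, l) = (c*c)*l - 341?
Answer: -25615709430562461/2 ≈ -1.2808e+16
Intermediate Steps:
F(c, l) = 341/2 - l*c**2/2 (F(c, l) = -((c*c)*l - 341)/2 = -(c**2*l - 341)/2 = -(l*c**2 - 341)/2 = -(-341 + l*c**2)/2 = 341/2 - l*c**2/2)
(4788550 + (-339689 + 1461310))*(F(-1412, 2170) - 3874926) = (4788550 + (-339689 + 1461310))*((341/2 - 1/2*2170*(-1412)**2) - 3874926) = (4788550 + 1121621)*((341/2 - 1/2*2170*1993744) - 3874926) = 5910171*((341/2 - 2163212240) - 3874926) = 5910171*(-4326424139/2 - 3874926) = 5910171*(-4334173991/2) = -25615709430562461/2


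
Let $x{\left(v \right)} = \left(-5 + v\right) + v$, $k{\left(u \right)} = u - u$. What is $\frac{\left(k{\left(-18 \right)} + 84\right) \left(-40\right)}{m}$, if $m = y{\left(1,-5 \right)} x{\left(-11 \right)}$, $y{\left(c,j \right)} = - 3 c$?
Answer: $- \frac{1120}{27} \approx -41.482$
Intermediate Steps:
$k{\left(u \right)} = 0$
$x{\left(v \right)} = -5 + 2 v$
$m = 81$ ($m = \left(-3\right) 1 \left(-5 + 2 \left(-11\right)\right) = - 3 \left(-5 - 22\right) = \left(-3\right) \left(-27\right) = 81$)
$\frac{\left(k{\left(-18 \right)} + 84\right) \left(-40\right)}{m} = \frac{\left(0 + 84\right) \left(-40\right)}{81} = 84 \left(-40\right) \frac{1}{81} = \left(-3360\right) \frac{1}{81} = - \frac{1120}{27}$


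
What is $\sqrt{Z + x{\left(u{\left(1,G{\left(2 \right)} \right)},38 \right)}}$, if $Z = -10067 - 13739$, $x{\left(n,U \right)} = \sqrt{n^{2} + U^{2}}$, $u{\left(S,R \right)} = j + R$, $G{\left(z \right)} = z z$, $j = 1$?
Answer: $\sqrt{-23806 + \sqrt{1469}} \approx 154.17 i$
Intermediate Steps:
$G{\left(z \right)} = z^{2}$
$u{\left(S,R \right)} = 1 + R$
$x{\left(n,U \right)} = \sqrt{U^{2} + n^{2}}$
$Z = -23806$
$\sqrt{Z + x{\left(u{\left(1,G{\left(2 \right)} \right)},38 \right)}} = \sqrt{-23806 + \sqrt{38^{2} + \left(1 + 2^{2}\right)^{2}}} = \sqrt{-23806 + \sqrt{1444 + \left(1 + 4\right)^{2}}} = \sqrt{-23806 + \sqrt{1444 + 5^{2}}} = \sqrt{-23806 + \sqrt{1444 + 25}} = \sqrt{-23806 + \sqrt{1469}}$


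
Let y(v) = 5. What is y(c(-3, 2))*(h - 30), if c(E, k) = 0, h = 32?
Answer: 10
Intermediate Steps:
y(c(-3, 2))*(h - 30) = 5*(32 - 30) = 5*2 = 10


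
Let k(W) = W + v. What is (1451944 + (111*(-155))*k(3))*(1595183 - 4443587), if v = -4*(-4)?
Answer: -3204594071796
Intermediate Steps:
v = 16
k(W) = 16 + W (k(W) = W + 16 = 16 + W)
(1451944 + (111*(-155))*k(3))*(1595183 - 4443587) = (1451944 + (111*(-155))*(16 + 3))*(1595183 - 4443587) = (1451944 - 17205*19)*(-2848404) = (1451944 - 326895)*(-2848404) = 1125049*(-2848404) = -3204594071796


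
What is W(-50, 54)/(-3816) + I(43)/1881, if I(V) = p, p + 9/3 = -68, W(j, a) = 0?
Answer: -71/1881 ≈ -0.037746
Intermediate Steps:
p = -71 (p = -3 - 68 = -71)
I(V) = -71
W(-50, 54)/(-3816) + I(43)/1881 = 0/(-3816) - 71/1881 = 0*(-1/3816) - 71*1/1881 = 0 - 71/1881 = -71/1881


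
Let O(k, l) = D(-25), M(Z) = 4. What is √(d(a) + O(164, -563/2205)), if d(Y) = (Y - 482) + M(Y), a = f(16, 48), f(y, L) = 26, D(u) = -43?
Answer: 3*I*√55 ≈ 22.249*I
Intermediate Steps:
a = 26
O(k, l) = -43
d(Y) = -478 + Y (d(Y) = (Y - 482) + 4 = (-482 + Y) + 4 = -478 + Y)
√(d(a) + O(164, -563/2205)) = √((-478 + 26) - 43) = √(-452 - 43) = √(-495) = 3*I*√55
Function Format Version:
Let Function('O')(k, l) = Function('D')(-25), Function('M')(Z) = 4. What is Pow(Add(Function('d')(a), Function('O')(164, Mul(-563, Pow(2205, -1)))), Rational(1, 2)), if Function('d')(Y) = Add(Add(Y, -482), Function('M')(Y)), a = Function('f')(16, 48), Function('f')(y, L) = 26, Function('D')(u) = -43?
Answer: Mul(3, I, Pow(55, Rational(1, 2))) ≈ Mul(22.249, I)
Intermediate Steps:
a = 26
Function('O')(k, l) = -43
Function('d')(Y) = Add(-478, Y) (Function('d')(Y) = Add(Add(Y, -482), 4) = Add(Add(-482, Y), 4) = Add(-478, Y))
Pow(Add(Function('d')(a), Function('O')(164, Mul(-563, Pow(2205, -1)))), Rational(1, 2)) = Pow(Add(Add(-478, 26), -43), Rational(1, 2)) = Pow(Add(-452, -43), Rational(1, 2)) = Pow(-495, Rational(1, 2)) = Mul(3, I, Pow(55, Rational(1, 2)))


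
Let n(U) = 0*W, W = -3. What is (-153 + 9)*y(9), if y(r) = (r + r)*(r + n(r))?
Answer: -23328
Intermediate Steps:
n(U) = 0 (n(U) = 0*(-3) = 0)
y(r) = 2*r² (y(r) = (r + r)*(r + 0) = (2*r)*r = 2*r²)
(-153 + 9)*y(9) = (-153 + 9)*(2*9²) = -288*81 = -144*162 = -23328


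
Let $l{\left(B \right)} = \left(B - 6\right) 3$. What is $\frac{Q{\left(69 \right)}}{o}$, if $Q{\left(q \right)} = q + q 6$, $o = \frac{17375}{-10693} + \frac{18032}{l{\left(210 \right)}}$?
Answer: $\frac{46482471}{2679157} \approx 17.35$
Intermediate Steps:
$l{\left(B \right)} = -18 + 3 B$ ($l{\left(B \right)} = \left(-6 + B\right) 3 = -18 + 3 B$)
$o = \frac{2679157}{96237}$ ($o = \frac{17375}{-10693} + \frac{18032}{-18 + 3 \cdot 210} = 17375 \left(- \frac{1}{10693}\right) + \frac{18032}{-18 + 630} = - \frac{17375}{10693} + \frac{18032}{612} = - \frac{17375}{10693} + 18032 \cdot \frac{1}{612} = - \frac{17375}{10693} + \frac{4508}{153} = \frac{2679157}{96237} \approx 27.839$)
$Q{\left(q \right)} = 7 q$ ($Q{\left(q \right)} = q + 6 q = 7 q$)
$\frac{Q{\left(69 \right)}}{o} = \frac{7 \cdot 69}{\frac{2679157}{96237}} = 483 \cdot \frac{96237}{2679157} = \frac{46482471}{2679157}$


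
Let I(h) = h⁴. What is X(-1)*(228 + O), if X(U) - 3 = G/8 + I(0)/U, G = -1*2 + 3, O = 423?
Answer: 16275/8 ≈ 2034.4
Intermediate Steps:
G = 1 (G = -2 + 3 = 1)
X(U) = 25/8 (X(U) = 3 + (1/8 + 0⁴/U) = 3 + (1*(⅛) + 0/U) = 3 + (⅛ + 0) = 3 + ⅛ = 25/8)
X(-1)*(228 + O) = 25*(228 + 423)/8 = (25/8)*651 = 16275/8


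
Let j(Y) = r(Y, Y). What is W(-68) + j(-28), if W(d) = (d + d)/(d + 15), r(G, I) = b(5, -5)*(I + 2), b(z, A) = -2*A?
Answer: -13644/53 ≈ -257.43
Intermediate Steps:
r(G, I) = 20 + 10*I (r(G, I) = (-2*(-5))*(I + 2) = 10*(2 + I) = 20 + 10*I)
j(Y) = 20 + 10*Y
W(d) = 2*d/(15 + d) (W(d) = (2*d)/(15 + d) = 2*d/(15 + d))
W(-68) + j(-28) = 2*(-68)/(15 - 68) + (20 + 10*(-28)) = 2*(-68)/(-53) + (20 - 280) = 2*(-68)*(-1/53) - 260 = 136/53 - 260 = -13644/53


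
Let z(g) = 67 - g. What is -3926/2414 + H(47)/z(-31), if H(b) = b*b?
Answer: 2473889/118286 ≈ 20.914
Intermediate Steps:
H(b) = b**2
-3926/2414 + H(47)/z(-31) = -3926/2414 + 47**2/(67 - 1*(-31)) = -3926*1/2414 + 2209/(67 + 31) = -1963/1207 + 2209/98 = 2473889/118286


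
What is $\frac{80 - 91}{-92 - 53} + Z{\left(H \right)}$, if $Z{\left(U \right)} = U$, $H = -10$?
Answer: $- \frac{1439}{145} \approx -9.9241$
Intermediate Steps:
$\frac{80 - 91}{-92 - 53} + Z{\left(H \right)} = \frac{80 - 91}{-92 - 53} - 10 = - \frac{11}{-145} - 10 = \left(-11\right) \left(- \frac{1}{145}\right) - 10 = \frac{11}{145} - 10 = - \frac{1439}{145}$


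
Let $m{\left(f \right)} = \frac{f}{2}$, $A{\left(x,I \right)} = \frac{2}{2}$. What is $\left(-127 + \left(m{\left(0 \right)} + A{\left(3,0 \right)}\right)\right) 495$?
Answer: $-62370$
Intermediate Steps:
$A{\left(x,I \right)} = 1$ ($A{\left(x,I \right)} = 2 \cdot \frac{1}{2} = 1$)
$m{\left(f \right)} = \frac{f}{2}$ ($m{\left(f \right)} = f \frac{1}{2} = \frac{f}{2}$)
$\left(-127 + \left(m{\left(0 \right)} + A{\left(3,0 \right)}\right)\right) 495 = \left(-127 + \left(\frac{1}{2} \cdot 0 + 1\right)\right) 495 = \left(-127 + \left(0 + 1\right)\right) 495 = \left(-127 + 1\right) 495 = \left(-126\right) 495 = -62370$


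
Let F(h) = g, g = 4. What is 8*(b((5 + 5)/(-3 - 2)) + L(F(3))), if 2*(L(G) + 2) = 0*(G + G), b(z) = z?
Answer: -32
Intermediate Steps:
F(h) = 4
L(G) = -2 (L(G) = -2 + (0*(G + G))/2 = -2 + (0*(2*G))/2 = -2 + (1/2)*0 = -2 + 0 = -2)
8*(b((5 + 5)/(-3 - 2)) + L(F(3))) = 8*((5 + 5)/(-3 - 2) - 2) = 8*(10/(-5) - 2) = 8*(10*(-1/5) - 2) = 8*(-2 - 2) = 8*(-4) = -32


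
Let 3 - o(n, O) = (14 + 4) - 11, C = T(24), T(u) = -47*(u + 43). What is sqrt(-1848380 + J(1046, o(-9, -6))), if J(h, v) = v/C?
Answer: 6*I*sqrt(509136321994)/3149 ≈ 1359.6*I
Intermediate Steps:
T(u) = -2021 - 47*u (T(u) = -47*(43 + u) = -2021 - 47*u)
C = -3149 (C = -2021 - 47*24 = -2021 - 1128 = -3149)
o(n, O) = -4 (o(n, O) = 3 - ((14 + 4) - 11) = 3 - (18 - 11) = 3 - 1*7 = 3 - 7 = -4)
J(h, v) = -v/3149 (J(h, v) = v/(-3149) = v*(-1/3149) = -v/3149)
sqrt(-1848380 + J(1046, o(-9, -6))) = sqrt(-1848380 - 1/3149*(-4)) = sqrt(-1848380 + 4/3149) = sqrt(-5820548616/3149) = 6*I*sqrt(509136321994)/3149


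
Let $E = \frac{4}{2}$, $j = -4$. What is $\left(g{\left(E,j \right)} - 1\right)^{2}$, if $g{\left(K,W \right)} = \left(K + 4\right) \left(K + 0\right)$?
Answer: $121$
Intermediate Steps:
$E = 2$ ($E = 4 \cdot \frac{1}{2} = 2$)
$g{\left(K,W \right)} = K \left(4 + K\right)$ ($g{\left(K,W \right)} = \left(4 + K\right) K = K \left(4 + K\right)$)
$\left(g{\left(E,j \right)} - 1\right)^{2} = \left(2 \left(4 + 2\right) - 1\right)^{2} = \left(2 \cdot 6 - 1\right)^{2} = \left(12 - 1\right)^{2} = 11^{2} = 121$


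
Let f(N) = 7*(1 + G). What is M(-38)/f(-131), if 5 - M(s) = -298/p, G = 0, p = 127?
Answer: 933/889 ≈ 1.0495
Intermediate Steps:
M(s) = 933/127 (M(s) = 5 - (-298)/127 = 5 - 1*(-298/127) = 5 + 298/127 = 933/127)
f(N) = 7 (f(N) = 7*(1 + 0) = 7*1 = 7)
M(-38)/f(-131) = (933/127)/7 = (933/127)*(1/7) = 933/889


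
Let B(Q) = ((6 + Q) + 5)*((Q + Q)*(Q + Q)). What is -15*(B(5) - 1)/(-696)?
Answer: 7995/232 ≈ 34.461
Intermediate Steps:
B(Q) = 4*Q**2*(11 + Q) (B(Q) = (11 + Q)*((2*Q)*(2*Q)) = (11 + Q)*(4*Q**2) = 4*Q**2*(11 + Q))
-15*(B(5) - 1)/(-696) = -15*(4*5**2*(11 + 5) - 1)/(-696) = -15*(4*25*16 - 1)*(-1/696) = -15*(1600 - 1)*(-1/696) = -15*1599*(-1/696) = -23985*(-1/696) = 7995/232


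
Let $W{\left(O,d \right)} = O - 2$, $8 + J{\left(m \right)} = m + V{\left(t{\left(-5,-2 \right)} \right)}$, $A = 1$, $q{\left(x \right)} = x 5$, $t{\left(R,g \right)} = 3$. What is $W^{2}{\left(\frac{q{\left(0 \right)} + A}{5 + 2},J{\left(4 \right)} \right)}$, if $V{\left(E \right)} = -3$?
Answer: $\frac{169}{49} \approx 3.449$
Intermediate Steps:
$q{\left(x \right)} = 5 x$
$J{\left(m \right)} = -11 + m$ ($J{\left(m \right)} = -8 + \left(m - 3\right) = -8 + \left(-3 + m\right) = -11 + m$)
$W{\left(O,d \right)} = -2 + O$
$W^{2}{\left(\frac{q{\left(0 \right)} + A}{5 + 2},J{\left(4 \right)} \right)} = \left(-2 + \frac{5 \cdot 0 + 1}{5 + 2}\right)^{2} = \left(-2 + \frac{0 + 1}{7}\right)^{2} = \left(-2 + 1 \cdot \frac{1}{7}\right)^{2} = \left(-2 + \frac{1}{7}\right)^{2} = \left(- \frac{13}{7}\right)^{2} = \frac{169}{49}$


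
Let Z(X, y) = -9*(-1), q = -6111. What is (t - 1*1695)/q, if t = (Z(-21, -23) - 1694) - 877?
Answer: 473/679 ≈ 0.69661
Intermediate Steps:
Z(X, y) = 9
t = -2562 (t = (9 - 1694) - 877 = -1685 - 877 = -2562)
(t - 1*1695)/q = (-2562 - 1*1695)/(-6111) = (-2562 - 1695)*(-1/6111) = -4257*(-1/6111) = 473/679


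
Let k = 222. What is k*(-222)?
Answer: -49284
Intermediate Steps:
k*(-222) = 222*(-222) = -49284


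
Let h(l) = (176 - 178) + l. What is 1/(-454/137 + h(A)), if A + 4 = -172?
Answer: -137/24840 ≈ -0.0055153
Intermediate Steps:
A = -176 (A = -4 - 172 = -176)
h(l) = -2 + l
1/(-454/137 + h(A)) = 1/(-454/137 + (-2 - 176)) = 1/(-454/137 - 178) = 1/(-24840/137) = -137/24840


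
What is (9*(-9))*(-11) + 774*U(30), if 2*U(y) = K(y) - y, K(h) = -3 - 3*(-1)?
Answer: -10719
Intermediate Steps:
K(h) = 0 (K(h) = -3 + 3 = 0)
U(y) = -y/2 (U(y) = (0 - y)/2 = (-y)/2 = -y/2)
(9*(-9))*(-11) + 774*U(30) = (9*(-9))*(-11) + 774*(-1/2*30) = -81*(-11) + 774*(-15) = 891 - 11610 = -10719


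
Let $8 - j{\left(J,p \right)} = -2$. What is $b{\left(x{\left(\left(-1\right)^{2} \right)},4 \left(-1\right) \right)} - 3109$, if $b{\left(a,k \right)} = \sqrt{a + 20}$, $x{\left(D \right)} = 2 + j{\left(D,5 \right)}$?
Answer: $-3109 + 4 \sqrt{2} \approx -3103.3$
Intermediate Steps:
$j{\left(J,p \right)} = 10$ ($j{\left(J,p \right)} = 8 - -2 = 8 + 2 = 10$)
$x{\left(D \right)} = 12$ ($x{\left(D \right)} = 2 + 10 = 12$)
$b{\left(a,k \right)} = \sqrt{20 + a}$
$b{\left(x{\left(\left(-1\right)^{2} \right)},4 \left(-1\right) \right)} - 3109 = \sqrt{20 + 12} - 3109 = \sqrt{32} - 3109 = 4 \sqrt{2} - 3109 = -3109 + 4 \sqrt{2}$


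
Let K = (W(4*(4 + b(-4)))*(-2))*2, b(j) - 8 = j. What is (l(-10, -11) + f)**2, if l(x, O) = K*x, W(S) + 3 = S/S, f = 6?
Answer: 5476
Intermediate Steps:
b(j) = 8 + j
W(S) = -2 (W(S) = -3 + S/S = -3 + 1 = -2)
K = 8 (K = -2*(-2)*2 = 4*2 = 8)
l(x, O) = 8*x
(l(-10, -11) + f)**2 = (8*(-10) + 6)**2 = (-80 + 6)**2 = (-74)**2 = 5476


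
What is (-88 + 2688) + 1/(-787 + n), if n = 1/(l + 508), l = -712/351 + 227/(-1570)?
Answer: 570368441658557/219372584771 ≈ 2600.0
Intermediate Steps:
l = -1197517/551070 (l = -712*1/351 + 227*(-1/1570) = -712/351 - 227/1570 = -1197517/551070 ≈ -2.1731)
n = 551070/278746043 (n = 1/(-1197517/551070 + 508) = 1/(278746043/551070) = 551070/278746043 ≈ 0.0019770)
(-88 + 2688) + 1/(-787 + n) = (-88 + 2688) + 1/(-787 + 551070/278746043) = 2600 + 1/(-219372584771/278746043) = 2600 - 278746043/219372584771 = 570368441658557/219372584771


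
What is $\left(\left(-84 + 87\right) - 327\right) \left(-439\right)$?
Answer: $142236$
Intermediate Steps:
$\left(\left(-84 + 87\right) - 327\right) \left(-439\right) = \left(3 - 327\right) \left(-439\right) = \left(-324\right) \left(-439\right) = 142236$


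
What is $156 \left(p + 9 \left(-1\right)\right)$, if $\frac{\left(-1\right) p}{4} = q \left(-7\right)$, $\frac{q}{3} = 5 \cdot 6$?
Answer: $391716$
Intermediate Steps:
$q = 90$ ($q = 3 \cdot 5 \cdot 6 = 3 \cdot 30 = 90$)
$p = 2520$ ($p = - 4 \cdot 90 \left(-7\right) = \left(-4\right) \left(-630\right) = 2520$)
$156 \left(p + 9 \left(-1\right)\right) = 156 \left(2520 + 9 \left(-1\right)\right) = 156 \left(2520 - 9\right) = 156 \cdot 2511 = 391716$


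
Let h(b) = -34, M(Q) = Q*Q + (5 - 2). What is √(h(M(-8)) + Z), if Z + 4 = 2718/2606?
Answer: I*√62745965/1303 ≈ 6.0792*I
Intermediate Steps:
M(Q) = 3 + Q² (M(Q) = Q² + 3 = 3 + Q²)
Z = -3853/1303 (Z = -4 + 2718/2606 = -4 + 2718*(1/2606) = -4 + 1359/1303 = -3853/1303 ≈ -2.9570)
√(h(M(-8)) + Z) = √(-34 - 3853/1303) = √(-48155/1303) = I*√62745965/1303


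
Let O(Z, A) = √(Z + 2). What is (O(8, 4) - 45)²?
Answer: (45 - √10)² ≈ 1750.4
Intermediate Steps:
O(Z, A) = √(2 + Z)
(O(8, 4) - 45)² = (√(2 + 8) - 45)² = (√10 - 45)² = (-45 + √10)²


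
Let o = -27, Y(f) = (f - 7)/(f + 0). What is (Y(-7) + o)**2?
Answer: 625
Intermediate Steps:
Y(f) = (-7 + f)/f
(Y(-7) + o)**2 = ((-7 - 7)/(-7) - 27)**2 = (-1/7*(-14) - 27)**2 = (2 - 27)**2 = (-25)**2 = 625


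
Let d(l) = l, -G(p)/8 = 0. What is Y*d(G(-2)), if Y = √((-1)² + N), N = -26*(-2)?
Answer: 0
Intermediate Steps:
G(p) = 0 (G(p) = -8*0 = 0)
N = 52
Y = √53 (Y = √((-1)² + 52) = √(1 + 52) = √53 ≈ 7.2801)
Y*d(G(-2)) = √53*0 = 0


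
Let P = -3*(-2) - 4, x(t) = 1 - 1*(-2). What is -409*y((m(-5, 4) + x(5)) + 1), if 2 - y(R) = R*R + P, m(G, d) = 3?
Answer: 20041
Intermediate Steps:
x(t) = 3 (x(t) = 1 + 2 = 3)
P = 2 (P = 6 - 4 = 2)
y(R) = -R² (y(R) = 2 - (R*R + 2) = 2 - (R² + 2) = 2 - (2 + R²) = 2 + (-2 - R²) = -R²)
-409*y((m(-5, 4) + x(5)) + 1) = -(-409)*((3 + 3) + 1)² = -(-409)*(6 + 1)² = -(-409)*7² = -(-409)*49 = -409*(-49) = 20041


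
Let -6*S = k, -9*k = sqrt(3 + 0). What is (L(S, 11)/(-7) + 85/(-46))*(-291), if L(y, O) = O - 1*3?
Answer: 280233/322 ≈ 870.29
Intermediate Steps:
k = -sqrt(3)/9 (k = -sqrt(3 + 0)/9 = -sqrt(3)/9 ≈ -0.19245)
S = sqrt(3)/54 (S = -(-1)*sqrt(3)/54 = sqrt(3)/54 ≈ 0.032075)
L(y, O) = -3 + O (L(y, O) = O - 3 = -3 + O)
(L(S, 11)/(-7) + 85/(-46))*(-291) = ((-3 + 11)/(-7) + 85/(-46))*(-291) = (8*(-1/7) + 85*(-1/46))*(-291) = (-8/7 - 85/46)*(-291) = -963/322*(-291) = 280233/322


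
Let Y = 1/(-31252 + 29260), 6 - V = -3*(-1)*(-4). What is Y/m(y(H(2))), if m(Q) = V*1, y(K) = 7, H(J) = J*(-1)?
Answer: -1/35856 ≈ -2.7889e-5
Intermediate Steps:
H(J) = -J
V = 18 (V = 6 - (-3*(-1))*(-4) = 6 - 3*(-4) = 6 - 1*(-12) = 6 + 12 = 18)
m(Q) = 18 (m(Q) = 18*1 = 18)
Y = -1/1992 (Y = 1/(-1992) = -1/1992 ≈ -0.00050201)
Y/m(y(H(2))) = -1/1992/18 = -1/1992*1/18 = -1/35856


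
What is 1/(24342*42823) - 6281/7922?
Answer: -96283801118/121439304789 ≈ -0.79286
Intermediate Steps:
1/(24342*42823) - 6281/7922 = (1/24342)*(1/42823) - 6281*1/7922 = 1/1042397466 - 6281/7922 = -96283801118/121439304789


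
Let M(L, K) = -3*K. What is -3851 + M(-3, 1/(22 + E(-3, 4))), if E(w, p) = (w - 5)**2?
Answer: -331189/86 ≈ -3851.0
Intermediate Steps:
E(w, p) = (-5 + w)**2
-3851 + M(-3, 1/(22 + E(-3, 4))) = -3851 - 3/(22 + (-5 - 3)**2) = -3851 - 3/(22 + (-8)**2) = -3851 - 3/(22 + 64) = -3851 - 3/86 = -331189/86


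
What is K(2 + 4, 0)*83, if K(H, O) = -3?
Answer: -249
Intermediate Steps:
K(2 + 4, 0)*83 = -3*83 = -249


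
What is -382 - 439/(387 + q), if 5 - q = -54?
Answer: -170811/446 ≈ -382.98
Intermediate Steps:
q = 59 (q = 5 - 1*(-54) = 5 + 54 = 59)
-382 - 439/(387 + q) = -382 - 439/(387 + 59) = -382 - 439/446 = -170811/446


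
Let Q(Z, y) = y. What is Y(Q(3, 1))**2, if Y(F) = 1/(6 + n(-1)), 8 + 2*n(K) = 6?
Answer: 1/25 ≈ 0.040000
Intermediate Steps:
n(K) = -1 (n(K) = -4 + (1/2)*6 = -4 + 3 = -1)
Y(F) = 1/5 (Y(F) = 1/(6 - 1) = 1/5)
Y(Q(3, 1))**2 = (1/5)**2 = 1/25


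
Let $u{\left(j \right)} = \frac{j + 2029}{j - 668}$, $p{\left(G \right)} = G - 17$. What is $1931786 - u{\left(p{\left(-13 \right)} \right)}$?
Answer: $\frac{1348388627}{698} \approx 1.9318 \cdot 10^{6}$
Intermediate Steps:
$p{\left(G \right)} = -17 + G$
$u{\left(j \right)} = \frac{2029 + j}{-668 + j}$
$1931786 - u{\left(p{\left(-13 \right)} \right)} = 1931786 - \frac{2029 - 30}{-668 - 30} = 1931786 - \frac{1}{-698} \cdot 1999 = 1931786 - \left(- \frac{1}{698}\right) 1999 = 1931786 - - \frac{1999}{698} = 1931786 + \frac{1999}{698} = \frac{1348388627}{698}$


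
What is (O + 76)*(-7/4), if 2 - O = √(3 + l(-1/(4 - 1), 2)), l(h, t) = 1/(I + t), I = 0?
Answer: -273/2 + 7*√14/8 ≈ -133.23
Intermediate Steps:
l(h, t) = 1/t (l(h, t) = 1/(0 + t) = 1/t)
O = 2 - √14/2 (O = 2 - √(3 + 1/2) = 2 - √(3 + ½) = 2 - √(7/2) = 2 - √14/2 ≈ 0.12917)
(O + 76)*(-7/4) = ((2 - √14/2) + 76)*(-7/4) = (78 - √14/2)*((¼)*(-7)) = (78 - √14/2)*(-7/4) = -273/2 + 7*√14/8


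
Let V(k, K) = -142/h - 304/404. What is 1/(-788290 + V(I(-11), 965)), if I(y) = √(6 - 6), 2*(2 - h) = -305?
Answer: -31209/24601794778 ≈ -1.2686e-6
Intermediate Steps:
h = 309/2 (h = 2 - ½*(-305) = 2 + 305/2 = 309/2 ≈ 154.50)
I(y) = 0 (I(y) = √0 = 0)
V(k, K) = -52168/31209 (V(k, K) = -142/309/2 - 304/404 = -142*2/309 - 304*1/404 = -284/309 - 76/101 = -52168/31209)
1/(-788290 + V(I(-11), 965)) = 1/(-788290 - 52168/31209) = 1/(-24601794778/31209) = -31209/24601794778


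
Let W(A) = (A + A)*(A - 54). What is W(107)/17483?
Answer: 11342/17483 ≈ 0.64874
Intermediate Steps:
W(A) = 2*A*(-54 + A) (W(A) = (2*A)*(-54 + A) = 2*A*(-54 + A))
W(107)/17483 = (2*107*(-54 + 107))/17483 = (2*107*53)*(1/17483) = 11342*(1/17483) = 11342/17483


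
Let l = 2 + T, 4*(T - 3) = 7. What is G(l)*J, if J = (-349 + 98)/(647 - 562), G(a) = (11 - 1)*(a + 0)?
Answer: -6777/34 ≈ -199.32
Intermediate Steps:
T = 19/4 (T = 3 + (¼)*7 = 3 + 7/4 = 19/4 ≈ 4.7500)
l = 27/4 (l = 2 + 19/4 = 27/4 ≈ 6.7500)
G(a) = 10*a
J = -251/85 ≈ -2.9529
G(l)*J = (10*(27/4))*(-251/85) = (135/2)*(-251/85) = -6777/34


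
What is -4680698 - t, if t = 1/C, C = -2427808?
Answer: -11363836049983/2427808 ≈ -4.6807e+6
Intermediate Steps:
t = -1/2427808 (t = 1/(-2427808) = -1/2427808 ≈ -4.1189e-7)
-4680698 - t = -4680698 - 1*(-1/2427808) = -4680698 + 1/2427808 = -11363836049983/2427808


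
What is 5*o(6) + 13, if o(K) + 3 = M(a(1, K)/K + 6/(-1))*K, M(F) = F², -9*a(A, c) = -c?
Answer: 28036/27 ≈ 1038.4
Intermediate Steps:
a(A, c) = c/9 (a(A, c) = -(-1)*c/9 = c/9)
o(K) = -3 + 2809*K/81 (o(K) = -3 + ((K/9)/K + 6/(-1))²*K = -3 + (⅑ + 6*(-1))²*K = -3 + (⅑ - 6)²*K = -3 + (-53/9)²*K = -3 + 2809*K/81)
5*o(6) + 13 = 5*(-3 + (2809/81)*6) + 13 = 5*(-3 + 5618/27) + 13 = 5*(5537/27) + 13 = 27685/27 + 13 = 28036/27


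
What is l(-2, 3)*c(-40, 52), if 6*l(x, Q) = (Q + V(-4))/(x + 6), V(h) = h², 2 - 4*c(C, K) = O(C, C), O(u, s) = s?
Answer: 133/16 ≈ 8.3125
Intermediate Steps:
c(C, K) = ½ - C/4
l(x, Q) = (16 + Q)/(6*(6 + x)) (l(x, Q) = ((Q + (-4)²)/(x + 6))/6 = ((Q + 16)/(6 + x))/6 = ((16 + Q)/(6 + x))/6 = (16 + Q)/(6*(6 + x)))
l(-2, 3)*c(-40, 52) = ((16 + 3)/(6*(6 - 2)))*(½ - ¼*(-40)) = ((⅙)*19/4)*(½ + 10) = ((⅙)*(¼)*19)*(21/2) = (19/24)*(21/2) = 133/16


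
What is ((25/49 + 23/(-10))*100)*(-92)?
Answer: 806840/49 ≈ 16466.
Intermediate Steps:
((25/49 + 23/(-10))*100)*(-92) = ((25*(1/49) + 23*(-1/10))*100)*(-92) = ((25/49 - 23/10)*100)*(-92) = -877/490*100*(-92) = -8770/49*(-92) = 806840/49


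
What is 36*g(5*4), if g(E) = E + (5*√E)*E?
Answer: 720 + 7200*√5 ≈ 16820.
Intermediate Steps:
g(E) = E + 5*E^(3/2)
36*g(5*4) = 36*(5*4 + 5*(5*4)^(3/2)) = 36*(20 + 5*20^(3/2)) = 36*(20 + 5*(40*√5)) = 36*(20 + 200*√5) = 720 + 7200*√5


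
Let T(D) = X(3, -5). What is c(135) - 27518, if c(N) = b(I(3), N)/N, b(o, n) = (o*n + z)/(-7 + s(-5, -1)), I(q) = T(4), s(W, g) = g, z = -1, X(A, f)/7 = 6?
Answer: -29725109/1080 ≈ -27523.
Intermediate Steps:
X(A, f) = 42 (X(A, f) = 7*6 = 42)
T(D) = 42
I(q) = 42
b(o, n) = ⅛ - n*o/8 (b(o, n) = (o*n - 1)/(-7 - 1) = (n*o - 1)/(-8) = (-1 + n*o)*(-⅛) = ⅛ - n*o/8)
c(N) = (⅛ - 21*N/4)/N (c(N) = (⅛ - ⅛*N*42)/N = (⅛ - 21*N/4)/N)
c(135) - 27518 = (⅛)*(1 - 42*135)/135 - 27518 = (⅛)*(1/135)*(1 - 5670) - 27518 = (⅛)*(1/135)*(-5669) - 27518 = -5669/1080 - 27518 = -29725109/1080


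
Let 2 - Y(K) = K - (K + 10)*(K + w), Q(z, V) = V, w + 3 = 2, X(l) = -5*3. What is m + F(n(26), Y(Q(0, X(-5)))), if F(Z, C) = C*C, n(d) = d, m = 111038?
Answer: 120447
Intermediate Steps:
X(l) = -15
w = -1 (w = -3 + 2 = -1)
Y(K) = 2 - K + (-1 + K)*(10 + K) (Y(K) = 2 - (K - (K + 10)*(K - 1)) = 2 - (K - (10 + K)*(-1 + K)) = 2 - (K - (-1 + K)*(10 + K)) = 2 + (-K + (-1 + K)*(10 + K)) = 2 - K + (-1 + K)*(10 + K))
F(Z, C) = C²
m + F(n(26), Y(Q(0, X(-5)))) = 111038 + (-8 + (-15)² + 8*(-15))² = 111038 + (-8 + 225 - 120)² = 111038 + 97² = 111038 + 9409 = 120447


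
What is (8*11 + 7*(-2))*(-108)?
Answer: -7992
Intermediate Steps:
(8*11 + 7*(-2))*(-108) = (88 - 14)*(-108) = 74*(-108) = -7992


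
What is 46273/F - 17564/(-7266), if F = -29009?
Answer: 86647229/105389697 ≈ 0.82216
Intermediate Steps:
46273/F - 17564/(-7266) = 46273/(-29009) - 17564/(-7266) = 46273*(-1/29009) - 17564*(-1/7266) = -46273/29009 + 8782/3633 = 86647229/105389697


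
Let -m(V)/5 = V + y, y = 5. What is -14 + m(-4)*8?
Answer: -54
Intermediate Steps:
m(V) = -25 - 5*V (m(V) = -5*(V + 5) = -5*(5 + V) = -25 - 5*V)
-14 + m(-4)*8 = -14 + (-25 - 5*(-4))*8 = -14 + (-25 + 20)*8 = -14 - 5*8 = -14 - 40 = -54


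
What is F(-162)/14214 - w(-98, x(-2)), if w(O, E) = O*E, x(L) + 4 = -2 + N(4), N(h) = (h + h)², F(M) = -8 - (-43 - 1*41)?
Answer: 40396226/7107 ≈ 5684.0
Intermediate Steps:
F(M) = 76 (F(M) = -8 - (-43 - 41) = -8 - 1*(-84) = -8 + 84 = 76)
N(h) = 4*h² (N(h) = (2*h)² = 4*h²)
x(L) = 58 (x(L) = -4 + (-2 + 4*4²) = -4 + (-2 + 4*16) = -4 + (-2 + 64) = -4 + 62 = 58)
w(O, E) = E*O
F(-162)/14214 - w(-98, x(-2)) = 76/14214 - 58*(-98) = 76*(1/14214) - 1*(-5684) = 38/7107 + 5684 = 40396226/7107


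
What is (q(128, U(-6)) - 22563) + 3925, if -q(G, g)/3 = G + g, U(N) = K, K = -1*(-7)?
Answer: -19043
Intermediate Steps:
K = 7
U(N) = 7
q(G, g) = -3*G - 3*g (q(G, g) = -3*(G + g) = -3*G - 3*g)
(q(128, U(-6)) - 22563) + 3925 = ((-3*128 - 3*7) - 22563) + 3925 = ((-384 - 21) - 22563) + 3925 = (-405 - 22563) + 3925 = -22968 + 3925 = -19043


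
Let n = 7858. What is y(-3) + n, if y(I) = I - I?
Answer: 7858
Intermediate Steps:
y(I) = 0
y(-3) + n = 0 + 7858 = 7858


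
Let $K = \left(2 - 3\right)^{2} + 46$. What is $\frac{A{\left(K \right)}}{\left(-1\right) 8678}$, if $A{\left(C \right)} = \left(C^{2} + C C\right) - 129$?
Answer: $- \frac{4289}{8678} \approx -0.49424$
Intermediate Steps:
$K = 47$ ($K = \left(-1\right)^{2} + 46 = 1 + 46 = 47$)
$A{\left(C \right)} = -129 + 2 C^{2}$ ($A{\left(C \right)} = \left(C^{2} + C^{2}\right) - 129 = 2 C^{2} - 129 = -129 + 2 C^{2}$)
$\frac{A{\left(K \right)}}{\left(-1\right) 8678} = \frac{-129 + 2 \cdot 47^{2}}{\left(-1\right) 8678} = \frac{-129 + 2 \cdot 2209}{-8678} = \left(-129 + 4418\right) \left(- \frac{1}{8678}\right) = 4289 \left(- \frac{1}{8678}\right) = - \frac{4289}{8678}$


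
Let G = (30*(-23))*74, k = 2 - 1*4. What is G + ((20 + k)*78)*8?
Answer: -39828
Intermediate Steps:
k = -2 (k = 2 - 4 = -2)
G = -51060 (G = -690*74 = -51060)
G + ((20 + k)*78)*8 = -51060 + ((20 - 2)*78)*8 = -51060 + (18*78)*8 = -51060 + 1404*8 = -51060 + 11232 = -39828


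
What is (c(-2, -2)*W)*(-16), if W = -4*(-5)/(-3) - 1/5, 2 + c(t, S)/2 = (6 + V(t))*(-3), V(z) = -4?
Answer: -26368/15 ≈ -1757.9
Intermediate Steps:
c(t, S) = -16 (c(t, S) = -4 + 2*((6 - 4)*(-3)) = -4 + 2*(2*(-3)) = -4 + 2*(-6) = -4 - 12 = -16)
W = -103/15 (W = 20*(-⅓) - 1*⅕ = -20/3 - ⅕ = -103/15 ≈ -6.8667)
(c(-2, -2)*W)*(-16) = -16*(-103/15)*(-16) = (1648/15)*(-16) = -26368/15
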